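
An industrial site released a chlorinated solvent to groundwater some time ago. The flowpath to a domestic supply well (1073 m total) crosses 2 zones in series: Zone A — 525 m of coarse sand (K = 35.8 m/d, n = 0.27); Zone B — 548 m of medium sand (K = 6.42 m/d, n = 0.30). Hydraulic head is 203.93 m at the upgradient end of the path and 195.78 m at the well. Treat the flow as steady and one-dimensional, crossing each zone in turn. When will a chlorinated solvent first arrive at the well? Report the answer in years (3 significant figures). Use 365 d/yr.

Total head drop ΔH = 203.93 − 195.78 = 8.15 m
Steady 1-D flow in series ⇒ the Darcy flux q is identical in every zone and the zone head losses add (resistances L/K in series).
Σ(L/K) = 525/35.8 + 548/6.42 = 14.66 + 85.36 = 100.0 d
q = ΔH / Σ(L/K) = 8.15 / 100.0 = 0.08148 m/d (same in every zone)
Zone A: v = q/n = 0.08148/0.27 = 0.3018 m/d → t_A = 525/0.3018 = 1740 d
Zone B: v = q/n = 0.08148/0.30 = 0.2716 m/d → t_B = 548/0.2716 = 2018 d
Total t = 1740 + 2018 = 3757 d
   = 3757 / 365 = 10.3 yr

10.3 years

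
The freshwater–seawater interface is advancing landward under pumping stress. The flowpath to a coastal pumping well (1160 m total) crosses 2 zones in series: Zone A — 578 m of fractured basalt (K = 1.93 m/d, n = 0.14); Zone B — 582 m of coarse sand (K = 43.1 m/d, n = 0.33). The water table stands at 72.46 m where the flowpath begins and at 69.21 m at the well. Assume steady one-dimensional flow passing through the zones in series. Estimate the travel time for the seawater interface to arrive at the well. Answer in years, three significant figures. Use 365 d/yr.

Total head drop ΔH = 72.46 − 69.21 = 3.25 m
Steady 1-D flow in series ⇒ the Darcy flux q is identical in every zone and the zone head losses add (resistances L/K in series).
Σ(L/K) = 578/1.93 + 582/43.1 = 299.5 + 13.50 = 313.0 d
q = ΔH / Σ(L/K) = 3.25 / 313.0 = 0.01038 m/d (same in every zone)
Zone A: v = q/n = 0.01038/0.14 = 0.07417 m/d → t_A = 578/0.07417 = 7793 d
Zone B: v = q/n = 0.01038/0.33 = 0.03147 m/d → t_B = 582/0.03147 = 18500 d
Total t = 7793 + 18500 = 26290 d
   = 26290 / 365 = 72.0 yr

72.0 years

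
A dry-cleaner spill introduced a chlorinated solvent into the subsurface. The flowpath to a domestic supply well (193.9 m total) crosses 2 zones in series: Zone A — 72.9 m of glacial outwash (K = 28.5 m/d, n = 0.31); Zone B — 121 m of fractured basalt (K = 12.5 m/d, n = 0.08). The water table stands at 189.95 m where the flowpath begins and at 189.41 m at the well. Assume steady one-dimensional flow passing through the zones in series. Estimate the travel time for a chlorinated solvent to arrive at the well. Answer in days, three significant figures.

Total head drop ΔH = 189.95 − 189.41 = 0.54 m
Steady 1-D flow in series ⇒ the Darcy flux q is identical in every zone and the zone head losses add (resistances L/K in series).
Σ(L/K) = 72.9/28.5 + 121/12.5 = 2.558 + 9.680 = 12.24 d
q = ΔH / Σ(L/K) = 0.54 / 12.24 = 0.04413 m/d (same in every zone)
Zone A: v = q/n = 0.04413/0.31 = 0.1423 m/d → t_A = 72.9/0.1423 = 512.2 d
Zone B: v = q/n = 0.04413/0.08 = 0.5516 m/d → t_B = 121/0.5516 = 219.4 d
Total t = 512.2 + 219.4 = 731.5 d

732 days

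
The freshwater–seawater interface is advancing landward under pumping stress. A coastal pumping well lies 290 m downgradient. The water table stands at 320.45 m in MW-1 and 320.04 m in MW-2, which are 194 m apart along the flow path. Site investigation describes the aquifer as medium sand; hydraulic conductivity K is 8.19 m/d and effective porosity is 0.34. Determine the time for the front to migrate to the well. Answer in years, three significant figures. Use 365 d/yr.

15.6 years

Hydraulic gradient i = (320.45 − 320.04) / 194 = 0.41 / 194 = 0.002113
q = Ki = 8.19 × 0.002113 = 0.01731 m/d
Seepage velocity v = q / n = 0.01731 / 0.34 = 0.05091 m/d
t = L / v = 290 / 0.05091 = 5697 d
   = 5697 / 365 = 15.6 yr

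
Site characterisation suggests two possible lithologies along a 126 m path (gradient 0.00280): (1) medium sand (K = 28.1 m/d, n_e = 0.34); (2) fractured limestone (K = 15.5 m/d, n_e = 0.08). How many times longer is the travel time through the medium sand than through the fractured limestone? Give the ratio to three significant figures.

Unit 1 (medium sand): v = 28.1×0.0028/0.34 = 0.2314 m/d, t = 126/0.2314 = 544.5 d
Unit 2 (fractured limestone): v = 15.5×0.0028/0.08 = 0.5425 m/d, t = 126/0.5425 = 232.3 d
t(medium sand) / t(fractured limestone) = 544.5/232.3 = 2.34

2.34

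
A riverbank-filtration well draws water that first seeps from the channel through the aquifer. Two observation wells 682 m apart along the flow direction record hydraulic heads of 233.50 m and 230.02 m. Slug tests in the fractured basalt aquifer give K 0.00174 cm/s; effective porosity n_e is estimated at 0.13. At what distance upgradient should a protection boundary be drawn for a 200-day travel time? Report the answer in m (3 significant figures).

Hydraulic gradient i = (233.50 − 230.02) / 682 = 3.48 / 682 = 0.005103
K = 0.00174 cm/s × 864 = 1.503 m/d
Specific discharge q = 1.503 × 0.005103 = 0.007671 m/d
Average linear velocity = 0.007671 / 0.13 = 0.05901 m/d
L = v × T = 0.05901 × 200 = 11.80 m

11.8 m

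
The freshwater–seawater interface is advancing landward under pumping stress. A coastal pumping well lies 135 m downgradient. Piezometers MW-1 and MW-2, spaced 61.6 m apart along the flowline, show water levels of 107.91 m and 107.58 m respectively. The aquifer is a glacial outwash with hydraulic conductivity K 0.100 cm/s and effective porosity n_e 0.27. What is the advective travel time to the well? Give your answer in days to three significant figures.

78.8 days

Hydraulic gradient i = (107.91 − 107.58) / 61.6 = 0.33 / 61.6 = 0.005357
K = 0.100 cm/s × 864 = 86.40 m/d
Specific discharge q = 86.40 × 0.005357 = 0.4629 m/d
v = Ki/n = 86.40·0.005357/0.27 = 1.714 m/d
t = L / v = 135 / 1.714 = 78.75 d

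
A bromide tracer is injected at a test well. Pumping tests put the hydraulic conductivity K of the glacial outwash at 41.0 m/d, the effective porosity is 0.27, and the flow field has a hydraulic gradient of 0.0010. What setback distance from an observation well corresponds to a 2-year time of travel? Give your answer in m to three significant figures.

111 m

q = Ki = 41.0 × 0.0010 = 0.04100 m/d
Average linear velocity = 0.04100 / 0.27 = 0.1519 m/d
T = 2 yr × 365 = 730 d
L = v × T = 0.1519 × 730 = 110.9 m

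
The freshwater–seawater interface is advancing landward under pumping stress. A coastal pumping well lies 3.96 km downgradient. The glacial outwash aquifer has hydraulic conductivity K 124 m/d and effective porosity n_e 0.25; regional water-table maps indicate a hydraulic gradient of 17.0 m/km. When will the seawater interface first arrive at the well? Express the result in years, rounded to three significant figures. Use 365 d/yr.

1.29 years

Darcy flux q = K·i = 124 × 0.017 = 2.108 m/d
v_s = q/n_e = 2.108/0.25 = 8.432 m/d
L = 3.96 km = 3960 m
t = L / v = 3960 / 8.432 = 469.6 d
   = 469.6 / 365 = 1.29 yr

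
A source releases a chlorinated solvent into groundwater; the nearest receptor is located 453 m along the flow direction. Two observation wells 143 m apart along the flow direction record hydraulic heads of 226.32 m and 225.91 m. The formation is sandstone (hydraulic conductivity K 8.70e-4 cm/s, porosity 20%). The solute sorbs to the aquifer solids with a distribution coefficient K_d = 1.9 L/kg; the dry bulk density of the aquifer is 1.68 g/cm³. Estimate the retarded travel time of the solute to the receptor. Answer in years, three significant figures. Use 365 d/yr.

Hydraulic gradient i = (226.32 − 225.91) / 143 = 0.41 / 143 = 0.002867
K = 8.70e-4 cm/s × 864 = 0.7517 m/d
Darcy flux q = K·i = 0.7517 × 0.002867 = 0.002155 m/d
Average linear velocity = 0.002155 / 0.20 = 0.01078 m/d
Retardation R = 1 + ρ_b·K_d/n = 1 + 1.68×1.9/0.20 = 16.96
Contaminant velocity v_c = v/R = 0.01078/16.96 = 6.354e-4 m/d
t = L/v_c = 453/6.354e-4 = 713000 d
   = 713000/365 = 1950 yr

1950 years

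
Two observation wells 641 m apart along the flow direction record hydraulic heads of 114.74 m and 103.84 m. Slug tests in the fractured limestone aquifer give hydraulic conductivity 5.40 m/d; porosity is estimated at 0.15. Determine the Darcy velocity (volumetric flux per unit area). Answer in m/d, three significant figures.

Hydraulic gradient i = (114.74 − 103.84) / 641 = 10.90 / 641 = 0.01700
Darcy flux q = K·i = 5.40 × 0.01700 = 0.09183 m/d

0.0918 m/d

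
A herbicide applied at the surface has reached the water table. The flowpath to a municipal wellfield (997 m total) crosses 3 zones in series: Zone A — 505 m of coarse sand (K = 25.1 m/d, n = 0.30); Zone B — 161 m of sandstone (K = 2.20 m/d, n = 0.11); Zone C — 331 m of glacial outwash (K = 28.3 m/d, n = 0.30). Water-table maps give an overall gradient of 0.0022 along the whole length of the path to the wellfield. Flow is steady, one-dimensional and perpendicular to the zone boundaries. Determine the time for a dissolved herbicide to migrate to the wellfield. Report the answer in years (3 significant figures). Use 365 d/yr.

For zones in series the flux q is common to all zones; the equivalent conductivity is the harmonic (thickness-weighted) mean, K_eq = L_total / Σ(L_j/K_j).
Σ(L/K) = 505/25.1 + 161/2.20 + 331/28.3 = 20.12 + 73.18 + 11.70 = 105.0 d
K_eq = L_total / Σ(L/K) = 997 / 105.0 = 9.495 m/d
q = K_eq · i = 9.495 × 0.0022 = 0.02089 m/d (same in every zone)
Zone A: v = q/n = 0.02089/0.30 = 0.06963 m/d → t_A = 505/0.06963 = 7252 d
Zone B: v = q/n = 0.02089/0.11 = 0.1899 m/d → t_B = 161/0.1899 = 847.8 d
Zone C: v = q/n = 0.02089/0.30 = 0.06963 m/d → t_C = 331/0.06963 = 4753 d
Total t = 7252 + 847.8 + 4753 = 12850 d
   = 12850 / 365 = 35.2 yr

35.2 years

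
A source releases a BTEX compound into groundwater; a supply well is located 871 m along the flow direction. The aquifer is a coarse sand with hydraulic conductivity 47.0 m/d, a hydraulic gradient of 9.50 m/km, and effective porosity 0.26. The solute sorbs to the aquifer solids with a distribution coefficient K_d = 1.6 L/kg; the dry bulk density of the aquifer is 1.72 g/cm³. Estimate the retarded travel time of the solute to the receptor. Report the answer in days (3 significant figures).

5880 days

q = Ki = 47.0 × 0.0095 = 0.4465 m/d
v_s = q/n_e = 0.4465/0.26 = 1.717 m/d
Retardation R = 1 + ρ_b·K_d/n = 1 + 1.72×1.6/0.26 = 11.58
Contaminant velocity v_c = v/R = 1.717/11.58 = 0.1482 m/d
t = L/v_c = 871/0.1482 = 5876 d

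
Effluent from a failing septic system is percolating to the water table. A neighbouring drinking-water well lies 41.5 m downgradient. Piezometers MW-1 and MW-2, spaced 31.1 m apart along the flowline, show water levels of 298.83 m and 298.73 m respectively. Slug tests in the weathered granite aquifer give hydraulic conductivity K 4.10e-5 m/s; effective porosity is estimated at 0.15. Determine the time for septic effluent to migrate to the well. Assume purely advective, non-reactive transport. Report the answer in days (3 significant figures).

547 days

Hydraulic gradient i = (298.83 − 298.73) / 31.1 = 0.10 / 31.1 = 0.003215
K = 4.10e-5 m/s × 86400 s/d = 3.542 m/d
Darcy flux q = K·i = 3.542 × 0.003215 = 0.01139 m/d
v = Ki/n = 3.542·0.003215/0.15 = 0.07594 m/d
t = L / v = 41.5 / 0.07594 = 546.5 d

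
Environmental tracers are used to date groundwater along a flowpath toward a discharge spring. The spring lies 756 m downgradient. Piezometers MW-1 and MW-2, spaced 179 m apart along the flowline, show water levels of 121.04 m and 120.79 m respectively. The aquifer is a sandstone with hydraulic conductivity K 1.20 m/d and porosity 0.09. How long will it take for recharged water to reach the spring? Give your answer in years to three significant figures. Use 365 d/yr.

111 years

Hydraulic gradient i = (121.04 − 120.79) / 179 = 0.25 / 179 = 0.001397
q = Ki = 1.20 × 0.001397 = 0.001676 m/d
Average linear velocity = 0.001676 / 0.09 = 0.01862 m/d
t = L / v = 756 / 0.01862 = 40600 d
   = 40600 / 365 = 111 yr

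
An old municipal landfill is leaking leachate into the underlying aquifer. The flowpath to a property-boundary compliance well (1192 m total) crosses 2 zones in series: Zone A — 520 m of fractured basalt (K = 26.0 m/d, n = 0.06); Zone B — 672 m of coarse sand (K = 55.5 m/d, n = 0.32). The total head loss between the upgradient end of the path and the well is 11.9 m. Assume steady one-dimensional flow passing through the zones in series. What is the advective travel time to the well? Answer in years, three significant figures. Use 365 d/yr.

1.82 years

Continuity: the same q passes through each zone, so ΔH = q·Σ(L_j/K_j) — the zones act as resistances in series.
Σ(L/K) = 520/26.0 + 672/55.5 = 20.00 + 12.11 = 32.11 d
q = ΔH / Σ(L/K) = 11.9 / 32.11 = 0.3706 m/d (same in every zone)
Zone A: v = q/n = 0.3706/0.06 = 6.177 m/d → t_A = 520/6.177 = 84.18 d
Zone B: v = q/n = 0.3706/0.32 = 1.158 m/d → t_B = 672/1.158 = 580.2 d
Total t = 84.18 + 580.2 = 664.4 d
   = 664.4 / 365 = 1.82 yr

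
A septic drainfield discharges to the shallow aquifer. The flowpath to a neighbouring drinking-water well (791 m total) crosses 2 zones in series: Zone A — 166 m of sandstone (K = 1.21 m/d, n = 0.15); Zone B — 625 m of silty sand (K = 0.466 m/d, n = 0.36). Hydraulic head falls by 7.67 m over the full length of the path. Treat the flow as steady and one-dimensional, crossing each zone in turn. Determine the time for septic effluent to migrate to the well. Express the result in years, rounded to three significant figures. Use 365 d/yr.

132 years

Steady 1-D flow in series ⇒ the Darcy flux q is identical in every zone and the zone head losses add (resistances L/K in series).
Σ(L/K) = 166/1.21 + 625/0.466 = 137.2 + 1341 = 1478 d
q = ΔH / Σ(L/K) = 7.67 / 1478 = 0.005188 m/d (same in every zone)
Zone A: v = q/n = 0.005188/0.15 = 0.03459 m/d → t_A = 166/0.03459 = 4799 d
Zone B: v = q/n = 0.005188/0.36 = 0.01441 m/d → t_B = 625/0.01441 = 43370 d
Total t = 4799 + 43370 = 48170 d
   = 48170 / 365 = 132 yr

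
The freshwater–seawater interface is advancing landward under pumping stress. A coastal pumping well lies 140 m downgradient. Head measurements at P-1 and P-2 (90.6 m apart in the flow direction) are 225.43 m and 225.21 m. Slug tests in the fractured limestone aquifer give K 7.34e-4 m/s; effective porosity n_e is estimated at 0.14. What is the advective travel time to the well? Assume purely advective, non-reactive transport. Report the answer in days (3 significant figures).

Hydraulic gradient i = (225.43 − 225.21) / 90.6 = 0.22 / 90.6 = 0.002428
K = 7.34e-4 m/s × 86400 s/d = 63.42 m/d
Specific discharge q = 63.42 × 0.002428 = 0.1540 m/d
Seepage velocity v = q / n = 0.1540 / 0.14 = 1.100 m/d
t = L / v = 140 / 1.100 = 127.3 d

127 days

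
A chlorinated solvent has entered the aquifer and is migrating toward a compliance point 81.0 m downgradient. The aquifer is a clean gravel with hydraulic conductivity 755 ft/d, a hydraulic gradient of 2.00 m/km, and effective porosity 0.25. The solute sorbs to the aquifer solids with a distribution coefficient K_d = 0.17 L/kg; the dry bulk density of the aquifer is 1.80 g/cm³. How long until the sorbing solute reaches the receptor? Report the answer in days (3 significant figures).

K = 755 ft/d × 0.3048 = 230.1 m/d
Darcy flux q = K·i = 230.1 × 0.0020 = 0.4602 m/d
Average linear velocity = 0.4602 / 0.25 = 1.841 m/d
Retardation R = 1 + ρ_b·K_d/n = 1 + 1.80×0.17/0.25 = 2.224
Contaminant velocity v_c = v/R = 1.841/2.224 = 0.8278 m/d
t = L/v_c = 81.0/0.8278 = 97.85 d

97.9 days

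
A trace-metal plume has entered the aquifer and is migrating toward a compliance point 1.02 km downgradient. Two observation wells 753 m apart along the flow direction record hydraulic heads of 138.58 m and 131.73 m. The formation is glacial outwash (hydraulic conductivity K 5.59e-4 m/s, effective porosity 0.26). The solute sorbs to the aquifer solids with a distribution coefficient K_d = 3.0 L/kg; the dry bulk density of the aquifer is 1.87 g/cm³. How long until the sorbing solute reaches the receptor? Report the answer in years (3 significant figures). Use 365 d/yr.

37.3 years

Hydraulic gradient i = (138.58 − 131.73) / 753 = 6.85 / 753 = 0.009097
K = 5.59e-4 m/s × 86400 s/d = 48.30 m/d
Darcy flux q = K·i = 48.30 × 0.009097 = 0.4394 m/d
v = Ki/n = 48.30·0.009097/0.26 = 1.690 m/d
Retardation R = 1 + ρ_b·K_d/n = 1 + 1.87×3.0/0.26 = 22.58
Contaminant velocity v_c = v/R = 1.690/22.58 = 0.07485 m/d
L = 1.02 km = 1020 m
t = L/v_c = 1020/0.07485 = 13630 d
   = 13630/365 = 37.3 yr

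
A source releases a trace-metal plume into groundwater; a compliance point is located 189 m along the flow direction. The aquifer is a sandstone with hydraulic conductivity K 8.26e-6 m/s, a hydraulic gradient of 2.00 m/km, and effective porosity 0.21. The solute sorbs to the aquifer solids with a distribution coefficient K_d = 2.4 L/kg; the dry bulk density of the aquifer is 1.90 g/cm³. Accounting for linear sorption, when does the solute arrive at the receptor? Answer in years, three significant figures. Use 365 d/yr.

K = 8.26e-6 m/s × 86400 s/d = 0.7137 m/d
Specific discharge q = 0.7137 × 0.0020 = 0.001427 m/d
v_s = q/n_e = 0.001427/0.21 = 0.006797 m/d
Retardation R = 1 + ρ_b·K_d/n = 1 + 1.90×2.4/0.21 = 22.71
Contaminant velocity v_c = v/R = 0.006797/22.71 = 2.992e-4 m/d
t = L/v_c = 189/2.992e-4 = 631600 d
   = 631600/365 = 1730 yr

1730 years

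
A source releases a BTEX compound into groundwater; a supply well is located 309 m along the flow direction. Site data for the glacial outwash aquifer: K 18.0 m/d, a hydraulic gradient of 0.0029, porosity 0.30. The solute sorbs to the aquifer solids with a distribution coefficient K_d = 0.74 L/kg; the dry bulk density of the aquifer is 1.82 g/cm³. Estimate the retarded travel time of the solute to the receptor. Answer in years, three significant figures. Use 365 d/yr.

q = Ki = 18.0 × 0.0029 = 0.05220 m/d
Average linear velocity = 0.05220 / 0.30 = 0.1740 m/d
Retardation R = 1 + ρ_b·K_d/n = 1 + 1.82×0.74/0.30 = 5.489
Contaminant velocity v_c = v/R = 0.1740/5.489 = 0.03170 m/d
t = L/v_c = 309/0.03170 = 9748 d
   = 9748/365 = 26.7 yr

26.7 years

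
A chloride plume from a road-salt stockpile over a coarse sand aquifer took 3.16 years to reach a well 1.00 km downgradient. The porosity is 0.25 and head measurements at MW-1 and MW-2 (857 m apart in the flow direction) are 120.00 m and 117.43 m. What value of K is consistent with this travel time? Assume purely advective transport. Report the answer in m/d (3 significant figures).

72.3 m/d

Hydraulic gradient i = (120.00 − 117.43) / 857 = 2.57 / 857 = 0.002999
t = 3.16 years = 1153 d
L = 1.00 km = 1000 m
v = L / t = 1000 / 1153 = 0.8670 m/d
K = v · n / i = 0.8670 × 0.25 / 0.002999 = 72.3 m/d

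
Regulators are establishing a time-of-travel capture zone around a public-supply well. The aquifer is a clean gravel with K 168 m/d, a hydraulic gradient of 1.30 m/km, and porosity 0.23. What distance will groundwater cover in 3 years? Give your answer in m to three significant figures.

Darcy flux q = K·i = 168 × 0.0013 = 0.2184 m/d
v_s = q/n_e = 0.2184/0.23 = 0.9496 m/d
T = 3 yr × 365 = 1095 d
L = v × T = 0.9496 × 1095 = 1040 m

1040 m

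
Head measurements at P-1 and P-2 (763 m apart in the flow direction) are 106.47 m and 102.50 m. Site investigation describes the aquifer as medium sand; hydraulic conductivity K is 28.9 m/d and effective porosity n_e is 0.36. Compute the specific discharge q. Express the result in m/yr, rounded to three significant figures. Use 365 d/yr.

54.9 m/yr

Hydraulic gradient i = (106.47 − 102.50) / 763 = 3.97 / 763 = 0.005203
q = Ki = 28.9 × 0.005203 = 0.1504 m/d
   = 0.1504 × 365 = 54.9 m/yr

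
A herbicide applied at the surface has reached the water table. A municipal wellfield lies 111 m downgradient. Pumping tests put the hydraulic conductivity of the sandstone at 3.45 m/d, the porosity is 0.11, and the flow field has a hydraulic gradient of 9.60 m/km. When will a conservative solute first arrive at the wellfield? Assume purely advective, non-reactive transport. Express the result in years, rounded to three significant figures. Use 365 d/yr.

Specific discharge q = 3.45 × 0.0096 = 0.03312 m/d
v_s = q/n_e = 0.03312/0.11 = 0.3011 m/d
t = L / v = 111 / 0.3011 = 368.7 d
   = 368.7 / 365 = 1.01 yr

1.01 years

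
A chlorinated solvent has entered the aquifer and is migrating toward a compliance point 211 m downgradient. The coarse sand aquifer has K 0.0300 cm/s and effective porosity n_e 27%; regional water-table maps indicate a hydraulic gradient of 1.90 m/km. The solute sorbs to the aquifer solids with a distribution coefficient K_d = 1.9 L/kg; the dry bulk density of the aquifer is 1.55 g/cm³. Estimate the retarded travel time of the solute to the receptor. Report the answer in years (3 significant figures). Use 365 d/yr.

K = 0.0300 cm/s × 864 = 25.92 m/d
q = Ki = 25.92 × 0.0019 = 0.04925 m/d
Seepage velocity v = q / n = 0.04925 / 0.27 = 0.1824 m/d
Retardation R = 1 + ρ_b·K_d/n = 1 + 1.55×1.9/0.27 = 11.91
Contaminant velocity v_c = v/R = 0.1824/11.91 = 0.01532 m/d
t = L/v_c = 211/0.01532 = 13770 d
   = 13770/365 = 37.7 yr

37.7 years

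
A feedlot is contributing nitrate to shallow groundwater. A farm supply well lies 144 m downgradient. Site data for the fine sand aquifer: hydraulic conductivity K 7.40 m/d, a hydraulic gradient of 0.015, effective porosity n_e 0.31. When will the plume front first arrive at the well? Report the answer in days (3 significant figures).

Darcy flux q = K·i = 7.40 × 0.015 = 0.1110 m/d
Seepage velocity v = q / n = 0.1110 / 0.31 = 0.3581 m/d
t = L / v = 144 / 0.3581 = 402.2 d

402 days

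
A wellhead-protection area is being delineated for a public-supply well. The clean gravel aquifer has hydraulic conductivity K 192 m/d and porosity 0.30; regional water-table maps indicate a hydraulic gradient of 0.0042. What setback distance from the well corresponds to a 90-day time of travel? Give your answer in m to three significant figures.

242 m

Darcy flux q = K·i = 192 × 0.0042 = 0.8064 m/d
Average linear velocity = 0.8064 / 0.30 = 2.688 m/d
L = v × T = 2.688 × 90 = 241.9 m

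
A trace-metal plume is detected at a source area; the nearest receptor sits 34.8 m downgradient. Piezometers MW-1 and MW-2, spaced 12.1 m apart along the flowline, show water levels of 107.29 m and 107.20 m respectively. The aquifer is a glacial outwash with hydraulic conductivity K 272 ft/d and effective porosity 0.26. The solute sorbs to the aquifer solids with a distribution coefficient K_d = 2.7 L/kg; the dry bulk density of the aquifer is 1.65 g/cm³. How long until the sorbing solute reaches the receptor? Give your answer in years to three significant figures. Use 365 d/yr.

Hydraulic gradient i = (107.29 − 107.20) / 12.1 = 0.09 / 12.1 = 0.007438
K = 272 ft/d × 0.3048 = 82.91 m/d
q = Ki = 82.91 × 0.007438 = 0.6167 m/d
Seepage velocity v = q / n = 0.6167 / 0.26 = 2.372 m/d
Retardation R = 1 + ρ_b·K_d/n = 1 + 1.65×2.7/0.26 = 18.13
Contaminant velocity v_c = v/R = 2.372/18.13 = 0.1308 m/d
t = L/v_c = 34.8/0.1308 = 266.1 d
   = 266.1/365 = 0.729 yr

0.729 years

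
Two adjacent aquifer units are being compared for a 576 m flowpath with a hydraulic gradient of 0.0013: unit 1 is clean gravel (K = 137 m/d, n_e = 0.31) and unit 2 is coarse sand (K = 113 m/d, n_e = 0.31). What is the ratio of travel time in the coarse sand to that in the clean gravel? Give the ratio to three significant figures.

1.21

Unit 1 (clean gravel): v = 137×0.0013/0.31 = 0.5745 m/d, t = 576/0.5745 = 1003 d
Unit 2 (coarse sand): v = 113×0.0013/0.31 = 0.4739 m/d, t = 576/0.4739 = 1216 d
t(coarse sand) / t(clean gravel) = 1216/1003 = 1.21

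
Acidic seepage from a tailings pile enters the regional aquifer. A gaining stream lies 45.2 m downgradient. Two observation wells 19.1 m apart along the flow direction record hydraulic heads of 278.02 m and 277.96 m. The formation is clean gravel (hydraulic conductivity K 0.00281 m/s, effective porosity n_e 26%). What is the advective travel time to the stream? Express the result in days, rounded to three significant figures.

Hydraulic gradient i = (278.02 − 277.96) / 19.1 = 0.06 / 19.1 = 0.003141
K = 0.00281 m/s × 86400 s/d = 242.8 m/d
Darcy flux q = K·i = 242.8 × 0.003141 = 0.7627 m/d
Seepage velocity v = q / n = 0.7627 / 0.26 = 2.933 m/d
t = L / v = 45.2 / 2.933 = 15.41 d

15.4 days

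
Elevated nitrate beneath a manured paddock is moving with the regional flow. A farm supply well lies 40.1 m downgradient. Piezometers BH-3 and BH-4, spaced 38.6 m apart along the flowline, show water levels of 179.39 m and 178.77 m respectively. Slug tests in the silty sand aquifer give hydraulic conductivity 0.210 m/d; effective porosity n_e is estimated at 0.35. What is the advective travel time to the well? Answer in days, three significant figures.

4160 days

Hydraulic gradient i = (179.39 − 178.77) / 38.6 = 0.62 / 38.6 = 0.01606
Specific discharge q = 0.210 × 0.01606 = 0.003373 m/d
v = Ki/n = 0.210·0.01606/0.35 = 0.009637 m/d
t = L / v = 40.1 / 0.009637 = 4161 d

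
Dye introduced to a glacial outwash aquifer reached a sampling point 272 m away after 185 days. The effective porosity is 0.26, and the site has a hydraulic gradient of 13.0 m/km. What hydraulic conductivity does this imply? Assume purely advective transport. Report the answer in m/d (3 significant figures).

v = L / t = 272 / 185 = 1.470 m/d
K = v · n / i = 1.470 × 0.26 / 0.013 = 29.4 m/d

29.4 m/d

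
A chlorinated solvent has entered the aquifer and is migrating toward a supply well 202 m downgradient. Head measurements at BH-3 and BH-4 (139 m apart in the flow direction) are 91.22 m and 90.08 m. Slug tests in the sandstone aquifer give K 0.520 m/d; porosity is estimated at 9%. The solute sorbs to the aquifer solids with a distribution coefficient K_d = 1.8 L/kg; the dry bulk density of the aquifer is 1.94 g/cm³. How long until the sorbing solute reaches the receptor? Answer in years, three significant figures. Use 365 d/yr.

Hydraulic gradient i = (91.22 − 90.08) / 139 = 1.14 / 139 = 0.008201
Specific discharge q = 0.520 × 0.008201 = 0.004265 m/d
v = Ki/n = 0.520·0.008201/0.09 = 0.04739 m/d
Retardation R = 1 + ρ_b·K_d/n = 1 + 1.94×1.8/0.09 = 39.80
Contaminant velocity v_c = v/R = 0.04739/39.80 = 0.001191 m/d
t = L/v_c = 202/0.001191 = 169700 d
   = 169700/365 = 465 yr

465 years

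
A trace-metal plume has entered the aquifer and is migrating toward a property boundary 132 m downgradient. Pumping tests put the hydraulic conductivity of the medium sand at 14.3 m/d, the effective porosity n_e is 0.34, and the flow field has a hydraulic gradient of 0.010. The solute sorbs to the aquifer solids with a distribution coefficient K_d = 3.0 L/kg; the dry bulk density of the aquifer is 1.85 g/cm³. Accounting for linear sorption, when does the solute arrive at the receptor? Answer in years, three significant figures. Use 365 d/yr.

14.9 years

q = Ki = 14.3 × 0.010 = 0.1430 m/d
v_s = q/n_e = 0.1430/0.34 = 0.4206 m/d
Retardation R = 1 + ρ_b·K_d/n = 1 + 1.85×3.0/0.34 = 17.32
Contaminant velocity v_c = v/R = 0.4206/17.32 = 0.02428 m/d
t = L/v_c = 132/0.02428 = 5437 d
   = 5437/365 = 14.9 yr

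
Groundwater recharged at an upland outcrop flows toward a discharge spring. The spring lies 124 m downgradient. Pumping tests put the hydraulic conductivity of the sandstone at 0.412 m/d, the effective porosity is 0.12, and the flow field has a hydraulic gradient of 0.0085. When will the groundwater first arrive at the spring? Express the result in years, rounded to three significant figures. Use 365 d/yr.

11.6 years

Darcy flux q = K·i = 0.412 × 0.0085 = 0.003502 m/d
Seepage velocity v = q / n = 0.003502 / 0.12 = 0.02918 m/d
t = L / v = 124 / 0.02918 = 4249 d
   = 4249 / 365 = 11.6 yr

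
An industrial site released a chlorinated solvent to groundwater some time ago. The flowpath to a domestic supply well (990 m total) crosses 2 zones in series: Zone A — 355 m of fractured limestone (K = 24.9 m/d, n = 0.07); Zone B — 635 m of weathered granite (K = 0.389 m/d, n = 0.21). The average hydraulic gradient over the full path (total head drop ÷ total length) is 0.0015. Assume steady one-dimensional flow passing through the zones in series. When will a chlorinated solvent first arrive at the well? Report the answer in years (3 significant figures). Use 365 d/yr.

481 years

For zones in series the flux q is common to all zones; the equivalent conductivity is the harmonic (thickness-weighted) mean, K_eq = L_total / Σ(L_j/K_j).
Σ(L/K) = 355/24.9 + 635/0.389 = 14.26 + 1632 = 1647 d
K_eq = L_total / Σ(L/K) = 990 / 1647 = 0.6012 m/d
q = K_eq · i = 0.6012 × 0.0015 = 9.018e-4 m/d (same in every zone)
Zone A: v = q/n = 9.018e-4/0.07 = 0.01288 m/d → t_A = 355/0.01288 = 27560 d
Zone B: v = q/n = 9.018e-4/0.21 = 0.004294 m/d → t_B = 635/0.004294 = 147900 d
Total t = 27560 + 147900 = 175400 d
   = 175400 / 365 = 481 yr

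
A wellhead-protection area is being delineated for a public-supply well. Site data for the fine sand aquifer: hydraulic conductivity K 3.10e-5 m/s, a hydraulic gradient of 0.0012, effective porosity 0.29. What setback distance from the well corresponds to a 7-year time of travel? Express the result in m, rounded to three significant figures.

K = 3.10e-5 m/s × 86400 s/d = 2.678 m/d
Darcy flux q = K·i = 2.678 × 0.0012 = 0.003214 m/d
v = Ki/n = 2.678·0.0012/0.29 = 0.01108 m/d
T = 7 yr × 365 = 2555 d
L = v × T = 0.01108 × 2555 = 28.32 m

28.3 m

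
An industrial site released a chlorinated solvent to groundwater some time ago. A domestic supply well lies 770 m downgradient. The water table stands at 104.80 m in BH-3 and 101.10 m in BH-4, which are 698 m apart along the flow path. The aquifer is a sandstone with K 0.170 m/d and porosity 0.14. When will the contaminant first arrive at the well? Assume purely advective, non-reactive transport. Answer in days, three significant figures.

120000 days

Hydraulic gradient i = (104.80 − 101.10) / 698 = 3.70 / 698 = 0.005301
Darcy flux q = K·i = 0.170 × 0.005301 = 9.011e-4 m/d
Average linear velocity = 9.011e-4 / 0.14 = 0.006437 m/d
t = L / v = 770 / 0.006437 = 119600 d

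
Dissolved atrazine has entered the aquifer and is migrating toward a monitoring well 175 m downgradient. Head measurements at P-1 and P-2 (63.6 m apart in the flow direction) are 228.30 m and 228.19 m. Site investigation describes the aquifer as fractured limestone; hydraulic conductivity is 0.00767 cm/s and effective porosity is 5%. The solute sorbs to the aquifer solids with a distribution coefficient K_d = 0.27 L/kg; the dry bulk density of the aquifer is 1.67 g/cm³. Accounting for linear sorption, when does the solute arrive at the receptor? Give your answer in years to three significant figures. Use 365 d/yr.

21.0 years

Hydraulic gradient i = (228.30 − 228.19) / 63.6 = 0.11 / 63.6 = 0.001730
K = 0.00767 cm/s × 864 = 6.627 m/d
Darcy flux q = K·i = 6.627 × 0.001730 = 0.01146 m/d
Average linear velocity = 0.01146 / 0.05 = 0.2292 m/d
Retardation R = 1 + ρ_b·K_d/n = 1 + 1.67×0.27/0.05 = 10.02
Contaminant velocity v_c = v/R = 0.2292/10.02 = 0.02288 m/d
t = L/v_c = 175/0.02288 = 7648 d
   = 7648/365 = 21.0 yr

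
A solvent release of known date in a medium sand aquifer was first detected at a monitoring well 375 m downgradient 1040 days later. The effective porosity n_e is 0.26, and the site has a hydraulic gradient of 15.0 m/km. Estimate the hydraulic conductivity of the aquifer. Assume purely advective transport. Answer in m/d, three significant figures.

6.25 m/d

v = L / t = 375 / 1040 = 0.3606 m/d
K = v · n / i = 0.3606 × 0.26 / 0.015 = 6.25 m/d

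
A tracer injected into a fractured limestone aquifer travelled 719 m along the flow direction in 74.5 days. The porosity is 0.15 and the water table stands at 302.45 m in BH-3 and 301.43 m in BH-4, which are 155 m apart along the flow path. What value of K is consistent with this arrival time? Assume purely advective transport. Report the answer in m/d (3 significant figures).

220 m/d

Hydraulic gradient i = (302.45 − 301.43) / 155 = 1.02 / 155 = 0.006581
v = L / t = 719 / 74.5 = 9.651 m/d
K = v · n / i = 9.651 × 0.15 / 0.006581 = 220 m/d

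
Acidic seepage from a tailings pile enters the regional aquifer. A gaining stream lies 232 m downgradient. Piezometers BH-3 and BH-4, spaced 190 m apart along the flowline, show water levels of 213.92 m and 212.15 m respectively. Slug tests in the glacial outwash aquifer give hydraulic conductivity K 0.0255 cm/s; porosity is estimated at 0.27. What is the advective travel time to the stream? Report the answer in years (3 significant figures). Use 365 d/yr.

0.836 years

Hydraulic gradient i = (213.92 − 212.15) / 190 = 1.77 / 190 = 0.009316
K = 0.0255 cm/s × 864 = 22.03 m/d
Specific discharge q = 22.03 × 0.009316 = 0.2052 m/d
v_s = q/n_e = 0.2052/0.27 = 0.7602 m/d
t = L / v = 232 / 0.7602 = 305.2 d
   = 305.2 / 365 = 0.836 yr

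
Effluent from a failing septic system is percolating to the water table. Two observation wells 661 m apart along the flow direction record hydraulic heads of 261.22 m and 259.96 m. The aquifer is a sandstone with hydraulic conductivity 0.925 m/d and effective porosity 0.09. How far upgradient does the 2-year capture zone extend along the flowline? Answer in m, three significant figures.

Hydraulic gradient i = (261.22 − 259.96) / 661 = 1.26 / 661 = 0.001906
Specific discharge q = 0.925 × 0.001906 = 0.001763 m/d
v_s = q/n_e = 0.001763/0.09 = 0.01959 m/d
T = 2 yr × 365 = 730 d
L = v × T = 0.01959 × 730 = 14.30 m

14.3 m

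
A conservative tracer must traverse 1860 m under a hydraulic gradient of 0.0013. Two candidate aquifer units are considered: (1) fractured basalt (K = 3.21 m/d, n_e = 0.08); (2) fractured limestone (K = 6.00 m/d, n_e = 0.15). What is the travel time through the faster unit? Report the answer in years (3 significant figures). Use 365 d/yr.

Unit 1 (fractured basalt): v = 3.21×0.0013/0.08 = 0.05216 m/d, t = 1860/0.05216 = 35660 d
Unit 2 (fractured limestone): v = 6.00×0.0013/0.15 = 0.05200 m/d, t = 1860/0.05200 = 35770 d
Faster: 35660 d / 365 = 97.7 yr

97.7 years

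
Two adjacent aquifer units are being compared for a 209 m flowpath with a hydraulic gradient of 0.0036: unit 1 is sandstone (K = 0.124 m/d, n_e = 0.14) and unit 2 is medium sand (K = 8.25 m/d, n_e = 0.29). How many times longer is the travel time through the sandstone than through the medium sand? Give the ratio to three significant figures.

32.1

Unit 1 (sandstone): v = 0.124×0.0036/0.14 = 0.003189 m/d, t = 209/0.003189 = 65550 d
Unit 2 (medium sand): v = 8.25×0.0036/0.29 = 0.1024 m/d, t = 209/0.1024 = 2041 d
t(sandstone) / t(medium sand) = 65550/2041 = 32.1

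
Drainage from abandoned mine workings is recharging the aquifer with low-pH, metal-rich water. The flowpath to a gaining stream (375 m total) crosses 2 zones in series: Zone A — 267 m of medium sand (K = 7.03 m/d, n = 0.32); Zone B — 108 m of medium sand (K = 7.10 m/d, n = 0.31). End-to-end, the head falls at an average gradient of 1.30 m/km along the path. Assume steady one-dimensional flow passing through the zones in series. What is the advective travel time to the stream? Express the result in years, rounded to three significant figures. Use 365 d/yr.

35.5 years

Continuity: the same q passes through each zone, so ΔH = q·Σ(L_j/K_j) — the zones act as resistances in series.
Σ(L/K) = 267/7.03 + 108/7.10 = 37.98 + 15.21 = 53.19 d
K_eq = L_total / Σ(L/K) = 375 / 53.19 = 7.050 m/d
q = K_eq · i = 7.050 × 0.0013 = 0.009165 m/d (same in every zone)
Zone A: v = q/n = 0.009165/0.32 = 0.02864 m/d → t_A = 267/0.02864 = 9322 d
Zone B: v = q/n = 0.009165/0.31 = 0.02956 m/d → t_B = 108/0.02956 = 3653 d
Total t = 9322 + 3653 = 12980 d
   = 12980 / 365 = 35.5 yr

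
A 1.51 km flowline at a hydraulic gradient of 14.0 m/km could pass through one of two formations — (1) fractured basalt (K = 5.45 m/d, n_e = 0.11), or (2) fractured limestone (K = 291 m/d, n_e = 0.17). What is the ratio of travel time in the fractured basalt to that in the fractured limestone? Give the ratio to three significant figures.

Unit 1 (fractured basalt): v = 5.45×0.014/0.11 = 0.6936 m/d, t = 1510/0.6936 = 2177 d
Unit 2 (fractured limestone): v = 291×0.014/0.17 = 23.96 m/d, t = 1510/23.96 = 63.01 d
t(fractured basalt) / t(fractured limestone) = 2177/63.01 = 34.5

34.5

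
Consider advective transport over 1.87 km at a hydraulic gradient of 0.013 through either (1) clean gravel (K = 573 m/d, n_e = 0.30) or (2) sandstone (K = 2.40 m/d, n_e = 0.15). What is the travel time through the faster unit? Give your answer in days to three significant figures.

75.3 days

Unit 1 (clean gravel): v = 573×0.013/0.30 = 24.83 m/d, t = 1870/24.83 = 75.31 d
Unit 2 (sandstone): v = 2.40×0.013/0.15 = 0.2080 m/d, t = 1870/0.2080 = 8990 d
Faster unit: t = 75.3 d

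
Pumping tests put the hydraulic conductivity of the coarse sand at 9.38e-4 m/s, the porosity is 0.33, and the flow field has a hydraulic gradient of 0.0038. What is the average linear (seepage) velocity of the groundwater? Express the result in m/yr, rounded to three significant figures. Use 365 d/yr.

K = 9.38e-4 m/s × 86400 s/d = 81.04 m/d
Darcy flux q = K·i = 81.04 × 0.0038 = 0.3080 m/d
v = Ki/n = 81.04·0.0038/0.33 = 0.9332 m/d
   = 0.9332 × 365 = 341 m/yr

341 m/yr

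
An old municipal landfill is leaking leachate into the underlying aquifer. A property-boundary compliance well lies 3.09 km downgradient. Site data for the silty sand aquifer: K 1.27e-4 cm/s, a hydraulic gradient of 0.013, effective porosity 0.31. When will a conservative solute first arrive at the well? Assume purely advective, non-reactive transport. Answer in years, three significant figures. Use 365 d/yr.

1840 years

K = 1.27e-4 cm/s × 864 = 0.1097 m/d
q = Ki = 0.1097 × 0.013 = 0.001426 m/d
Seepage velocity v = q / n = 0.001426 / 0.31 = 0.004601 m/d
L = 3.09 km = 3090 m
t = L / v = 3090 / 0.004601 = 671500 d
   = 671500 / 365 = 1840 yr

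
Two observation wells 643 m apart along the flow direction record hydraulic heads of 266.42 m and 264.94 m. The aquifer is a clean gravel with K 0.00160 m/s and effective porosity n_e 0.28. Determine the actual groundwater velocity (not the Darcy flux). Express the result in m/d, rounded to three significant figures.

1.14 m/d

Hydraulic gradient i = (266.42 − 264.94) / 643 = 1.48 / 643 = 0.002302
K = 0.00160 m/s × 86400 s/d = 138.2 m/d
Specific discharge q = 138.2 × 0.002302 = 0.3182 m/d
v_s = q/n_e = 0.3182/0.28 = 1.136 m/d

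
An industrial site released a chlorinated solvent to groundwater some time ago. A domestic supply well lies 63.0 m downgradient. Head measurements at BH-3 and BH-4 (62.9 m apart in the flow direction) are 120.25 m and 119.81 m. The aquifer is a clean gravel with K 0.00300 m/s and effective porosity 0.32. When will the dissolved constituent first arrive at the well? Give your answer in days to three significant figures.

Hydraulic gradient i = (120.25 − 119.81) / 62.9 = 0.44 / 62.9 = 0.006995
K = 0.00300 m/s × 86400 s/d = 259.2 m/d
Darcy flux q = K·i = 259.2 × 0.006995 = 1.813 m/d
Seepage velocity v = q / n = 1.813 / 0.32 = 5.666 m/d
t = L / v = 63.0 / 5.666 = 11.12 d

11.1 days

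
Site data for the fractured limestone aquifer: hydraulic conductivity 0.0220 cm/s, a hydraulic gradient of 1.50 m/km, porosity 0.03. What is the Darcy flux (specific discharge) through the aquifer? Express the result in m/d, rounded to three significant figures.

K = 0.0220 cm/s × 864 = 19.01 m/d
Darcy flux q = K·i = 19.01 × 0.0015 = 0.02851 m/d

0.0285 m/d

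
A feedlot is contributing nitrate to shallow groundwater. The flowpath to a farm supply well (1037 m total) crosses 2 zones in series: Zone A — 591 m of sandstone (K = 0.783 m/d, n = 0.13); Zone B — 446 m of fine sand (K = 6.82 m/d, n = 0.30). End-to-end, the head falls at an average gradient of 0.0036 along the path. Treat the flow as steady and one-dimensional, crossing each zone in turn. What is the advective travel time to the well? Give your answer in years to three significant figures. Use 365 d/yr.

127 years

For zones in series the flux q is common to all zones; the equivalent conductivity is the harmonic (thickness-weighted) mean, K_eq = L_total / Σ(L_j/K_j).
Σ(L/K) = 591/0.783 + 446/6.82 = 754.8 + 65.40 = 820.2 d
K_eq = L_total / Σ(L/K) = 1037 / 820.2 = 1.264 m/d
q = K_eq · i = 1.264 × 0.0036 = 0.004552 m/d (same in every zone)
Zone A: v = q/n = 0.004552/0.13 = 0.03501 m/d → t_A = 591/0.03501 = 16880 d
Zone B: v = q/n = 0.004552/0.30 = 0.01517 m/d → t_B = 446/0.01517 = 29400 d
Total t = 16880 + 29400 = 46280 d
   = 46280 / 365 = 127 yr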